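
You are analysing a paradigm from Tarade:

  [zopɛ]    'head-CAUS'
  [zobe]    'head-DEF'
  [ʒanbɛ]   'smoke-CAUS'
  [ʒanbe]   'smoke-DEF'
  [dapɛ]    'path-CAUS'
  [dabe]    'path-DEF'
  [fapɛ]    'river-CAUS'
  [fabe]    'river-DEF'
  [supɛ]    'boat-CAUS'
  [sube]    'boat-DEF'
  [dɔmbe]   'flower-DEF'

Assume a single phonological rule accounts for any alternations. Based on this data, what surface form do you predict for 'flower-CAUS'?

The CAUS suffix surfaces as [-bɛ] and [-pɛ], depending on the final segment of the stem.
The DEF suffix, which begins with [b], is invariant after every stem; so [b] is not altered by any rule here.
The CAUS suffix is therefore /-pɛ/ underlyingly, with post-nasal voicing: voiceless stops become voiced after a nasal.
After 'flower', which ends in a nasal, the suffix surfaces as [-bɛ], giving [dɔmbɛ].

[dɔmbɛ]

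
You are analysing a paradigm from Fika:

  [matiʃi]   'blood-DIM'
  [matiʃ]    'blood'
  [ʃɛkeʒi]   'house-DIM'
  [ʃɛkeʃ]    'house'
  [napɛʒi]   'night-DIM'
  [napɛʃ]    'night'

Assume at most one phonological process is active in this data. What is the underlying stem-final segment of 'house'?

The root 'house' surfaces as [ʃɛkeʒi] and [ʃɛkeʃ], with a stem-final [ʒ] ~ [ʃ] alternation.
The stem 'blood' ([matiʃi], [matiʃ]) shows [ʃ] unchanged in both environments, so [ʃ] cannot be basic with [ʒ] derived before the DIM suffix.
Therefore /ʒ/ is basic and [ʃ] is derived by word-final obstruent devoicing (voiced obstruents become voiceless word-finally).

/ʒ/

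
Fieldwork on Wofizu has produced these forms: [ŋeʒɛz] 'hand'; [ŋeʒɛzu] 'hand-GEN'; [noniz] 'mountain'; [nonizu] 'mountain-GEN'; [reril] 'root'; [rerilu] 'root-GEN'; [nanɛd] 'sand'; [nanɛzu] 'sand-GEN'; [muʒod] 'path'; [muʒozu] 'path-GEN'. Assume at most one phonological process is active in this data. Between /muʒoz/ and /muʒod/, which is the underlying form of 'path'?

The stem for 'path' ends in [d] in [muʒod] but [z] in [muʒozu].
If /z/ were underlying and a rule turned it into [d] in isolation, 'hand' would also alternate; but it has [z] in both [ŋeʒɛz] and [ŋeʒɛzu].
The alternation reflects intervocalic spirantization: voiced stops become fricatives between vowels. /d/ is underlying.

/muʒod/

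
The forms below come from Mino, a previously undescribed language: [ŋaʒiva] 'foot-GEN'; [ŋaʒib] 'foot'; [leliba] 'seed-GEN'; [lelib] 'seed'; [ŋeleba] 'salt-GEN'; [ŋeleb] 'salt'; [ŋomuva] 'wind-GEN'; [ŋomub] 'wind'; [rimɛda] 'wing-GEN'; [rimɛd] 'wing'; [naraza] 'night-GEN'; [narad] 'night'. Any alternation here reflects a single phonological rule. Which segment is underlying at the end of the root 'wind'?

/v/

The stem for 'wind' ends in [v] in [ŋomuva] but [b] in [ŋomub].
The stem 'salt' ([ŋeleba], [ŋeleb]) shows [b] unchanged in both environments, so [b] cannot be basic with [v] derived before the GEN suffix.
So /v/ is underlying, and a rule of word-final hardening — voiced fricatives become stops word-finally — gives [b].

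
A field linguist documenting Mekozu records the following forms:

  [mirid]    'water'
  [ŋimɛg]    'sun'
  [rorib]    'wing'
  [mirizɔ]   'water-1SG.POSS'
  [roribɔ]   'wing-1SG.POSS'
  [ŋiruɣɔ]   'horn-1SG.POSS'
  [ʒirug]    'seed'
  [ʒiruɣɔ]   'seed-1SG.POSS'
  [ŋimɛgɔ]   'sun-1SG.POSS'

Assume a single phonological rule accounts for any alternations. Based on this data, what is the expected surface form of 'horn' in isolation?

[ŋirug]

'seed' shows [g] ~ [ɣ] at the end of the stem ([ʒirug] vs [ʒiruɣɔ]).
The stem 'sun' ([ŋimɛg], [ŋimɛgɔ]) shows [g] unchanged in both environments, so [g] cannot be basic with [ɣ] derived before the 1SG.POSS suffix.
So /ɣ/ is underlying, and a rule of word-final hardening — voiced fricatives become stops word-finally — gives [g].
The one attested form of 'horn', [ŋiruɣɔ], shows underlying /ŋiruɣ/. Applying the same rule word-finally gives [ŋirug].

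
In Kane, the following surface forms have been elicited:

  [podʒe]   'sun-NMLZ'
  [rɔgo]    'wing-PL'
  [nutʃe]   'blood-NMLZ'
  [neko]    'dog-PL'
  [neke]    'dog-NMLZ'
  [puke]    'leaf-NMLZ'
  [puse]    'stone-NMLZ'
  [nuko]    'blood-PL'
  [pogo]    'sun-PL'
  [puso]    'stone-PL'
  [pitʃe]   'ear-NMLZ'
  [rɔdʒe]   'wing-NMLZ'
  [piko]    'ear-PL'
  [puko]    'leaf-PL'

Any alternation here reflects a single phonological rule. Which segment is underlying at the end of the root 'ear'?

/tʃ/

The root 'ear' surfaces as [piko] and [pitʃe], with a stem-final [k] ~ [tʃ] alternation.
If /k/ were underlying and a rule turned it into [tʃ] before the NMLZ suffix, 'leaf' would also alternate; but it has [k] in both [puko] and [puke].
So /tʃ/ is underlying, and a rule of depalatalization — palato-alveolar /tʃ/ and /dʒ/ become [k] and [g] when no front vowel follows — gives [k].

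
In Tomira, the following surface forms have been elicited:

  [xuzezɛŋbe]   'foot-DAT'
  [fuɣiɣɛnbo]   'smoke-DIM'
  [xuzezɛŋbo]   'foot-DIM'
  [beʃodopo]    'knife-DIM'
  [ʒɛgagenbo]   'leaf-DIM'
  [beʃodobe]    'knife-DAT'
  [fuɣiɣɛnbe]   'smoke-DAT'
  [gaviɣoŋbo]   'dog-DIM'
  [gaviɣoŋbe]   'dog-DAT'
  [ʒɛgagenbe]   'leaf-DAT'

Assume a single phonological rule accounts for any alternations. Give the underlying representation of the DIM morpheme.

/-po/

The DIM suffix surfaces as [-bo] and [-po], depending on the final segment of the stem.
By contrast the DAT suffix keeps its initial [b] throughout — that segment must be underlying.
So the underlying form is /-po/, and voiceless stops become voiced after a nasal.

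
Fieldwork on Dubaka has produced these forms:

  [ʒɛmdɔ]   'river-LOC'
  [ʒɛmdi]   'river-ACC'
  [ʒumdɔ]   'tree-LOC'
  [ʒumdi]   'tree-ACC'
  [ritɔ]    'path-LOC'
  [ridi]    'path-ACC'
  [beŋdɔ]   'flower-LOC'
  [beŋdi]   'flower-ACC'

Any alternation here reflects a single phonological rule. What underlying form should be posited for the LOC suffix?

/-tɔ/

The LOC morpheme has two allomorphs, [-dɔ] and [-tɔ].
The ACC suffix, which begins with [d], is invariant after every stem; so [d] is not altered by any rule here.
So the underlying form is /-tɔ/, and voiceless stops become voiced after a nasal.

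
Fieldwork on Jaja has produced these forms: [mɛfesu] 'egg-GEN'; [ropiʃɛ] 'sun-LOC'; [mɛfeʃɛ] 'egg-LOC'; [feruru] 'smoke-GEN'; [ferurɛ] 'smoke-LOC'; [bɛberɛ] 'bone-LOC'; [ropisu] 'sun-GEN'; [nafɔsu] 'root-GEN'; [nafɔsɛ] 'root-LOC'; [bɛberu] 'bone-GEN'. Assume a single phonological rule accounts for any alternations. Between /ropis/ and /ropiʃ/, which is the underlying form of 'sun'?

/ropiʃ/

The root 'sun' surfaces as [ropisu] and [ropiʃɛ], with a stem-final [s] ~ [ʃ] alternation.
The stem 'root' ([nafɔsu], [nafɔsɛ]) shows [s] unchanged in both environments, so [s] cannot be basic with [ʃ] derived before the LOC suffix.
So /ʃ/ is underlying, and a rule of depalatalization — palato-alveolar /ʃ/ becomes [s] when no front vowel follows — gives [s].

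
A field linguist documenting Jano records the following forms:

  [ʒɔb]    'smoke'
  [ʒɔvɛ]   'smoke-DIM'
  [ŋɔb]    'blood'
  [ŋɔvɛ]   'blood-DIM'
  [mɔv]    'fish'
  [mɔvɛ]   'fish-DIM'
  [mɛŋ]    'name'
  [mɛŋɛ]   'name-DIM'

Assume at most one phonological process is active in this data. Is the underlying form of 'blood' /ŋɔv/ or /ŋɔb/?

/ŋɔb/

The stem for 'blood' ends in [b] in [ŋɔb] but [v] in [ŋɔvɛ].
The stem 'fish' ([mɔv], [mɔvɛ]) shows [v] unchanged in both environments, so [v] cannot be basic with [b] derived in isolation.
Therefore /b/ is basic and [v] is derived by intervocalic spirantization (voiced stops become fricatives between vowels).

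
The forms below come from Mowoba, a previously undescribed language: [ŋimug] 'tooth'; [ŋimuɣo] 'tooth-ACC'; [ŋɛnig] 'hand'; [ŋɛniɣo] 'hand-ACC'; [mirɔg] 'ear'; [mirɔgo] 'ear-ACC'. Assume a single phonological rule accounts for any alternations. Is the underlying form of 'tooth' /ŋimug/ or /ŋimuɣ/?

/ŋimuɣ/

The root 'tooth' surfaces as [ŋimug] and [ŋimuɣo], with a stem-final [g] ~ [ɣ] alternation.
The stem 'ear' ([mirɔg], [mirɔgo]) shows [g] unchanged in both environments, so [g] cannot be basic with [ɣ] derived before the ACC suffix.
The underlying segment must be /ɣ/; voiced fricatives become stops word-finally, yielding [g] there.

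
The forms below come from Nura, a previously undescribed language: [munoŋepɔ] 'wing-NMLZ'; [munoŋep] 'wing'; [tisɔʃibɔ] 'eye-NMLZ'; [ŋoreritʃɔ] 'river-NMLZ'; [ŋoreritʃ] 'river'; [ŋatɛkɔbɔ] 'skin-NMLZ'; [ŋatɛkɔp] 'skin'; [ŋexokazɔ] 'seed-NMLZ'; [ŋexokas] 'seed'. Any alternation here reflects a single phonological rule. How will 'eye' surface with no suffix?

[tisɔʃip]

'skin' shows [b] ~ [p] at the end of the stem ([ŋatɛkɔbɔ] vs [ŋatɛkɔp]).
But 'wing' keeps [p] in both environments ([munoŋepɔ], [munoŋep]), so there is no rule changing /p/ to [b] before the NMLZ suffix.
The underlying segment must be /b/; voiced obstruents become voiceless word-finally, yielding [p] there.
From [tisɔʃibɔ] the stem 'eye' is /tisɔʃib/; word-finally this yields [tisɔʃip].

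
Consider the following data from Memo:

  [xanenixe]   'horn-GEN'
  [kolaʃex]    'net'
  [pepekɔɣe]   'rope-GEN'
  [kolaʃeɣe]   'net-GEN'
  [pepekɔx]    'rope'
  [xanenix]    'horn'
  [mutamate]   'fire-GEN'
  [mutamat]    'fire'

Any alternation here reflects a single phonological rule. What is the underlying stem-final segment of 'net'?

The root 'net' surfaces as [kolaʃeɣe] and [kolaʃex], with a stem-final [ɣ] ~ [x] alternation.
If /x/ were underlying and a rule turned it into [ɣ] before the GEN suffix, 'horn' would also alternate; but it has [x] in both [xanenixe] and [xanenix].
The underlying segment must be /ɣ/; voiced obstruents become voiceless word-finally, yielding [x] there.

/ɣ/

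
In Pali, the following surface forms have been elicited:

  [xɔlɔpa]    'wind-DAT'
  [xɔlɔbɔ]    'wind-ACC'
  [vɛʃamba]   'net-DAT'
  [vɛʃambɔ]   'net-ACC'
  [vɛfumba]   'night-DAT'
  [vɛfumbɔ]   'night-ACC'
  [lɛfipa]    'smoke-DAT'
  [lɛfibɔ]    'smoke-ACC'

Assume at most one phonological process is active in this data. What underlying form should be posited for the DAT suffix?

/-pa/

The DAT morpheme has two allomorphs, [-ba] and [-pa].
By contrast the ACC suffix keeps its initial [b] throughout — that segment must be underlying.
The DAT suffix is therefore /-pa/ underlyingly, with post-nasal voicing: voiceless stops become voiced after a nasal.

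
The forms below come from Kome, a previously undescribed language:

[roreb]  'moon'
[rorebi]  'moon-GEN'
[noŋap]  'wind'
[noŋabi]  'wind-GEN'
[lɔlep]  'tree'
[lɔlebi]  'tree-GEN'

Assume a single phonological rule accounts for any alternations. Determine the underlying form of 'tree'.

The stem for 'tree' ends in [p] in [lɔlep] but [b] in [lɔlebi].
The stem 'moon' ([roreb], [rorebi]) shows [b] unchanged in both environments, so [b] cannot be basic with [p] derived in isolation.
Therefore /p/ is basic and [b] is derived by intervocalic voicing (voiceless stops become voiced between vowels).
The underlying form of 'tree' is therefore /lɔlep/.

/lɔlep/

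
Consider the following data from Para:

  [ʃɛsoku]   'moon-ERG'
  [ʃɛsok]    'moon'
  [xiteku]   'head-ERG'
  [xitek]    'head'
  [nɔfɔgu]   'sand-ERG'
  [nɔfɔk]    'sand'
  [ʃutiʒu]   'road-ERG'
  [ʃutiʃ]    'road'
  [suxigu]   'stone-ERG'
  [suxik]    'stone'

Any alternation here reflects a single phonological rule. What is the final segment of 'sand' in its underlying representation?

In [nɔfɔgu] and [nɔfɔk] the final segment of 'sand' alternates: [g] ~ [k].
But 'moon' keeps [k] in both environments ([ʃɛsoku], [ʃɛsok]), so there is no rule changing /k/ to [g] before the ERG suffix.
The alternation reflects word-final obstruent devoicing: voiced obstruents become voiceless word-finally. /g/ is underlying.

/g/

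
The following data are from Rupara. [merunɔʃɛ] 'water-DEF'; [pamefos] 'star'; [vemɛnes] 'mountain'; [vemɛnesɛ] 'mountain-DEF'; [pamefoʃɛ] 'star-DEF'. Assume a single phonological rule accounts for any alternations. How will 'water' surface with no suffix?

The stem for 'star' ends in [s] in [pamefos] but [ʃ] in [pamefoʃɛ].
The stem 'mountain' ([vemɛnes], [vemɛnesɛ]) shows [s] unchanged in both environments, so [s] cannot be basic with [ʃ] derived before the DEF suffix.
So /ʃ/ is underlying, and a rule of depalatalization — palato-alveolar /ʃ/ becomes [s] when no front vowel follows — gives [s].
From [merunɔʃɛ] the stem 'water' is /merunɔʃ/; when no front vowel follows this yields [merunɔs].

[merunɔs]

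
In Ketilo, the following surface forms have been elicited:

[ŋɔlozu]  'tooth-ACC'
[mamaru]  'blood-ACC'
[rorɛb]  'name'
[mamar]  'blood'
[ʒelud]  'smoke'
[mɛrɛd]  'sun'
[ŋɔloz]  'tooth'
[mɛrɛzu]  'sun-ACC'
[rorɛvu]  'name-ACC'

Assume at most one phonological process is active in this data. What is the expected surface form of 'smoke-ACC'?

In [mɛrɛd] and [mɛrɛzu] the final segment of 'sun' alternates: [d] ~ [z].
Compare 'tooth', with invariant [z] in [ŋɔloz] and [ŋɔlozu]: an analysis with underlying /z/ and a rule producing [d] in isolation would wrongly predict alternation here too.
So /d/ is underlying, and a rule of intervocalic spirantization — voiced stops become fricatives between vowels — gives [z].
From [ʒelud] the stem 'smoke' is /ʒelud/; between vowels this yields [ʒeluzu].

[ʒeluzu]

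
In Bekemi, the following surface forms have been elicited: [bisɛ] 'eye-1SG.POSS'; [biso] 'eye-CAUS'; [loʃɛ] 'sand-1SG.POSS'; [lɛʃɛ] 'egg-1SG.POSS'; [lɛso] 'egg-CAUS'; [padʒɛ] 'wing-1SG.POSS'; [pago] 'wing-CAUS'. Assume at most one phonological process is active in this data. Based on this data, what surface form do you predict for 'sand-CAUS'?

In [lɛʃɛ] and [lɛso] the final segment of 'egg' alternates: [ʃ] ~ [s].
If /s/ were underlying and a rule turned it into [ʃ] before the 1SG.POSS suffix, 'eye' would also alternate; but it has [s] in both [bisɛ] and [biso].
So /ʃ/ is underlying, and a rule of depalatalization — palato-alveolar /dʒ/ and /ʃ/ become [g] and [s] when no front vowel follows — gives [s].
From [loʃɛ] the stem 'sand' is /loʃ/; when no front vowel follows this yields [loso].

[loso]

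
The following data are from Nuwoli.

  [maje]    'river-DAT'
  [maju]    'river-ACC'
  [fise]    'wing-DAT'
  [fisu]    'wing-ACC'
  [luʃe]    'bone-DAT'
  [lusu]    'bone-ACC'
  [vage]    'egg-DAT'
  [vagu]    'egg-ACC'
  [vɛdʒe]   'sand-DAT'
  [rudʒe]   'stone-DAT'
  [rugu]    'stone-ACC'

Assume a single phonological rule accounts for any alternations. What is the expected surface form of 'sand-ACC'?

[vɛgu]

'stone' shows [dʒ] ~ [g] at the end of the stem ([rudʒe] vs [rugu]).
The stem 'egg' ([vage], [vagu]) shows [g] unchanged in both environments, so [g] cannot be basic with [dʒ] derived before the DAT suffix.
The alternation reflects depalatalization: palato-alveolar /dʒ/ and /ʃ/ become [g] and [s] when no front vowel follows. /dʒ/ is underlying.
From [vɛdʒe] the stem 'sand' is /vɛdʒ/; when no front vowel follows this yields [vɛgu].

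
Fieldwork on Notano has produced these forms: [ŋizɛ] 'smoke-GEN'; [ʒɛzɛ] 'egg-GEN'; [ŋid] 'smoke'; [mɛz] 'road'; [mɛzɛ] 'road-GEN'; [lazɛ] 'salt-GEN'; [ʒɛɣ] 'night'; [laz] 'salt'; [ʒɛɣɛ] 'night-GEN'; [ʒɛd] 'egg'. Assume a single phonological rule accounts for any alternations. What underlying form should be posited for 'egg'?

In [ʒɛd] and [ʒɛzɛ] the final segment of 'egg' alternates: [d] ~ [z].
The stem 'salt' ([laz], [lazɛ]) shows [z] unchanged in both environments, so [z] cannot be basic with [d] derived in isolation.
The underlying segment must be /d/; voiced stops become fricatives between vowels, yielding [z] there.
Hence 'egg' is /ʒɛd/ underlyingly.

/ʒɛd/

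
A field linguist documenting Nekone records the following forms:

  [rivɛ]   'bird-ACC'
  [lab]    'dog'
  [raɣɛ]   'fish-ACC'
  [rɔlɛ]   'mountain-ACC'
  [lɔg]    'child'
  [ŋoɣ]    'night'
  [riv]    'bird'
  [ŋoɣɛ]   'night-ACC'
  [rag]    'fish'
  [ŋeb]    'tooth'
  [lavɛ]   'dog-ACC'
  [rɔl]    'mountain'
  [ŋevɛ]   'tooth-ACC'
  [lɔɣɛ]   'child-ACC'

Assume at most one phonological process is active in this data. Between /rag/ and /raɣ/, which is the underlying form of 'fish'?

'fish' shows [g] ~ [ɣ] at the end of the stem ([rag] vs [raɣɛ]).
If /ɣ/ were underlying and a rule turned it into [g] in isolation, 'night' would also alternate; but it has [ɣ] in both [ŋoɣ] and [ŋoɣɛ].
Therefore /g/ is basic and [ɣ] is derived by intervocalic spirantization (voiced stops become fricatives between vowels).

/rag/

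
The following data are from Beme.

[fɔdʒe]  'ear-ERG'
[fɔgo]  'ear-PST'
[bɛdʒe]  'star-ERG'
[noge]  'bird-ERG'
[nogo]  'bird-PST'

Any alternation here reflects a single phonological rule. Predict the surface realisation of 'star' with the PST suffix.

The stem for 'ear' ends in [dʒ] in [fɔdʒe] but [g] in [fɔgo].
But 'bird' keeps [g] in both environments ([noge], [nogo]), so there is no rule changing /g/ to [dʒ] before the ERG suffix.
The alternation reflects depalatalization: palato-alveolar /dʒ/ becomes [g] when no front vowel follows. /dʒ/ is underlying.
From [bɛdʒe] the stem 'star' is /bɛdʒ/; when no front vowel follows this yields [bɛgo].

[bɛgo]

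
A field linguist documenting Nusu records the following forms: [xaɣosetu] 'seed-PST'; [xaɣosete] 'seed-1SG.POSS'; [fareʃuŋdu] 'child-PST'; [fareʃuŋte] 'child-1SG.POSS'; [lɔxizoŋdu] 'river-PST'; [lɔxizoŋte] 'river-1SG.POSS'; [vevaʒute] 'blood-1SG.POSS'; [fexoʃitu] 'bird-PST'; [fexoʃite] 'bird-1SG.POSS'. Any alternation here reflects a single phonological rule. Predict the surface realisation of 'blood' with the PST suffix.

[vevaʒutu]

The PST morpheme has two allomorphs, [-du] and [-tu].
By contrast the 1SG.POSS suffix keeps its initial [t] throughout — that segment must be underlying.
So the underlying form is /-du/, and voiced stops become voiceless after a vowel.
After 'blood', which ends in a vowel, the suffix surfaces as [-tu], giving [vevaʒutu].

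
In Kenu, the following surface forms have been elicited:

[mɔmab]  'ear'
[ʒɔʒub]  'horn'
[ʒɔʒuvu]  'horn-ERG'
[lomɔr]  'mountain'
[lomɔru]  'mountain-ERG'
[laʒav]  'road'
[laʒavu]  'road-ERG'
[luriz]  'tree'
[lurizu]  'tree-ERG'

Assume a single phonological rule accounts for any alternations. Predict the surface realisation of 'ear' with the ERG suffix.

In [ʒɔʒub] and [ʒɔʒuvu] the final segment of 'horn' alternates: [b] ~ [v].
But 'road' keeps [v] in both environments ([laʒav], [laʒavu]), so there is no rule changing /v/ to [b] in isolation.
The alternation reflects intervocalic spirantization: voiced stops become fricatives between vowels. /b/ is underlying.
The one attested form of 'ear', [mɔmab], shows underlying /mɔmab/. Applying the same rule between vowels gives [mɔmavu].

[mɔmavu]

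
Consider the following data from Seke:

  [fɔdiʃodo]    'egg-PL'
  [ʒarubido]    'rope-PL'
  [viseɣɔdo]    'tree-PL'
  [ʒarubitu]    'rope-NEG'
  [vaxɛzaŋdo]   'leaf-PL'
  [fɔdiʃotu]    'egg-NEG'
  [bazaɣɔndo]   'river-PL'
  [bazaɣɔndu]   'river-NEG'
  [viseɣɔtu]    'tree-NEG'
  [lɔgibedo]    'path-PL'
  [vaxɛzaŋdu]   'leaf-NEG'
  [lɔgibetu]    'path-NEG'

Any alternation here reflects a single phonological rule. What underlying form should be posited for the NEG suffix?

/-tu/

The NEG suffix surfaces as [-du] and [-tu], depending on the final segment of the stem.
By contrast the PL suffix keeps its initial [d] throughout — that segment must be underlying.
The NEG suffix is therefore /-tu/ underlyingly, with post-nasal voicing: voiceless stops become voiced after a nasal.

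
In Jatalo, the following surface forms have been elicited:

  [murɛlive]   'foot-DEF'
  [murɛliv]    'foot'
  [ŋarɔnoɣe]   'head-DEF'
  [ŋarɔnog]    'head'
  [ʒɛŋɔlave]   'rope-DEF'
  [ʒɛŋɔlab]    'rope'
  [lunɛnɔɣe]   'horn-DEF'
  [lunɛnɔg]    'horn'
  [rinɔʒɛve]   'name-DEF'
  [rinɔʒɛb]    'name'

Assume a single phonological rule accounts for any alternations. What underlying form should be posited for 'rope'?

The stem for 'rope' ends in [v] in [ʒɛŋɔlave] but [b] in [ʒɛŋɔlab].
Compare 'foot', with invariant [v] in [murɛlive] and [murɛliv]: an analysis with underlying /v/ and a rule producing [b] in isolation would wrongly predict alternation here too.
The underlying segment must be /b/; voiced stops become fricatives between vowels, yielding [v] there.
Hence 'rope' is /ʒɛŋɔlab/ underlyingly.

/ʒɛŋɔlab/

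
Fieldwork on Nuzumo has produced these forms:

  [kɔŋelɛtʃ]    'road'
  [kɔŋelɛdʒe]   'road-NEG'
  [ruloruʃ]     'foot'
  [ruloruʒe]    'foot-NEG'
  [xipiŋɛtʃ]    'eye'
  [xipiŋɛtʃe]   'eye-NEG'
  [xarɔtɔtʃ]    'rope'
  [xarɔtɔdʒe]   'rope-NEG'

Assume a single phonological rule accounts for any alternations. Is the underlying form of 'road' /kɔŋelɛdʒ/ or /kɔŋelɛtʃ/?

/kɔŋelɛdʒ/

The root 'road' surfaces as [kɔŋelɛtʃ] and [kɔŋelɛdʒe], with a stem-final [tʃ] ~ [dʒ] alternation.
The stem 'eye' ([xipiŋɛtʃ], [xipiŋɛtʃe]) shows [tʃ] unchanged in both environments, so [tʃ] cannot be basic with [dʒ] derived before the NEG suffix.
So /dʒ/ is underlying, and a rule of word-final obstruent devoicing — voiced obstruents become voiceless word-finally — gives [tʃ].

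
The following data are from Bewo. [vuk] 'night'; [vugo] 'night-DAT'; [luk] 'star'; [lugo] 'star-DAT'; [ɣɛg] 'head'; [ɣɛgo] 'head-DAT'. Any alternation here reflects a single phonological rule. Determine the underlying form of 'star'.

/luk/

The stem for 'star' ends in [k] in [luk] but [g] in [lugo].
Compare 'head', with invariant [g] in [ɣɛg] and [ɣɛgo]: an analysis with underlying /g/ and a rule producing [k] in isolation would wrongly predict alternation here too.
So /k/ is underlying, and a rule of intervocalic voicing — voiceless stops become voiced between vowels — gives [g].
Hence 'star' is /luk/ underlyingly.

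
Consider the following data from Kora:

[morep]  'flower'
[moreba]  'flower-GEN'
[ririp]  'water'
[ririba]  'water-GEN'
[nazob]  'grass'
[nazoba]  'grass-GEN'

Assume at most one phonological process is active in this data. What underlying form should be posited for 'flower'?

/morep/

In [morep] and [moreba] the final segment of 'flower' alternates: [p] ~ [b].
But 'grass' keeps [b] in both environments ([nazob], [nazoba]), so there is no rule changing /b/ to [p] in isolation.
The alternation reflects intervocalic voicing: voiceless stops become voiced between vowels. /p/ is underlying.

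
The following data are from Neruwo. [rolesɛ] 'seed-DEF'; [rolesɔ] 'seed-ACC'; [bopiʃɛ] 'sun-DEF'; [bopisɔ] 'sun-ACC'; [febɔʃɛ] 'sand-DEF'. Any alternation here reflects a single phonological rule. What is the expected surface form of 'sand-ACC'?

The stem for 'sun' ends in [ʃ] in [bopiʃɛ] but [s] in [bopisɔ].
Compare 'seed', with invariant [s] in [rolesɛ] and [rolesɔ]: an analysis with underlying /s/ and a rule producing [ʃ] before the DEF suffix would wrongly predict alternation here too.
So /ʃ/ is underlying, and a rule of depalatalization — palato-alveolar /ʃ/ becomes [s] when no front vowel follows — gives [s].
From [febɔʃɛ] the stem 'sand' is /febɔʃ/; when no front vowel follows this yields [febɔsɔ].

[febɔsɔ]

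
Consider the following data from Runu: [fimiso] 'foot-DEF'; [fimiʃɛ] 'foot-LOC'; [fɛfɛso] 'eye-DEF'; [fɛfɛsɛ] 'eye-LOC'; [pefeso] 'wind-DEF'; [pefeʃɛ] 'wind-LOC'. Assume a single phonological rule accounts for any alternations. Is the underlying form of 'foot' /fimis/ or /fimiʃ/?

/fimiʃ/

The root 'foot' surfaces as [fimiso] and [fimiʃɛ], with a stem-final [s] ~ [ʃ] alternation.
If /s/ were underlying and a rule turned it into [ʃ] before the LOC suffix, 'eye' would also alternate; but it has [s] in both [fɛfɛso] and [fɛfɛsɛ].
Therefore /ʃ/ is basic and [s] is derived by depalatalization (palato-alveolar /ʃ/ becomes [s] when no front vowel follows).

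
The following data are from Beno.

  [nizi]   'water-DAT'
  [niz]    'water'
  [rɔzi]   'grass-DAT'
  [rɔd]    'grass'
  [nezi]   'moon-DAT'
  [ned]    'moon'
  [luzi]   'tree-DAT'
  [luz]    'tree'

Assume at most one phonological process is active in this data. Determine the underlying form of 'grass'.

'grass' shows [z] ~ [d] at the end of the stem ([rɔzi] vs [rɔd]).
Compare 'tree', with invariant [z] in [luzi] and [luz]: an analysis with underlying /z/ and a rule producing [d] in isolation would wrongly predict alternation here too.
So /d/ is underlying, and a rule of intervocalic spirantization — voiced stops become fricatives between vowels — gives [z].

/rɔd/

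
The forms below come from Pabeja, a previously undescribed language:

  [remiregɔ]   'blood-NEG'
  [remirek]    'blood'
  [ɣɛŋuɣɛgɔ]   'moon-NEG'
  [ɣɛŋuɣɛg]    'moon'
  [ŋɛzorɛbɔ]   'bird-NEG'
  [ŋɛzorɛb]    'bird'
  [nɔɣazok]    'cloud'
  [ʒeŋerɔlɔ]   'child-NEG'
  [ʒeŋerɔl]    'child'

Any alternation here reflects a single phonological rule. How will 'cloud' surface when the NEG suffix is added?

[nɔɣazogɔ]

In [remirek] and [remiregɔ] the final segment of 'blood' alternates: [k] ~ [g].
But 'moon' keeps [g] in both environments ([ɣɛŋuɣɛg], [ɣɛŋuɣɛgɔ]), so there is no rule changing /g/ to [k] in isolation.
The underlying segment must be /k/; voiceless stops become voiced between vowels, yielding [g] there.
From [nɔɣazok] the stem 'cloud' is /nɔɣazok/; between vowels this yields [nɔɣazogɔ].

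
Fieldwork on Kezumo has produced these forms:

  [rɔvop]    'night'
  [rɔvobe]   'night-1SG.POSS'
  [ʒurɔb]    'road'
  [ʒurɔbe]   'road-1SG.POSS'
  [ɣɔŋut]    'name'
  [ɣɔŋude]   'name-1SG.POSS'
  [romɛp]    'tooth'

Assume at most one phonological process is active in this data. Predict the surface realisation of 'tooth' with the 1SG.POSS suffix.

In [rɔvop] and [rɔvobe] the final segment of 'night' alternates: [p] ~ [b].
If /b/ were underlying and a rule turned it into [p] in isolation, 'road' would also alternate; but it has [b] in both [ʒurɔb] and [ʒurɔbe].
The alternation reflects intervocalic voicing: voiceless stops become voiced between vowels. /p/ is underlying.
From [romɛp] the stem 'tooth' is /romɛp/; between vowels this yields [romɛbe].

[romɛbe]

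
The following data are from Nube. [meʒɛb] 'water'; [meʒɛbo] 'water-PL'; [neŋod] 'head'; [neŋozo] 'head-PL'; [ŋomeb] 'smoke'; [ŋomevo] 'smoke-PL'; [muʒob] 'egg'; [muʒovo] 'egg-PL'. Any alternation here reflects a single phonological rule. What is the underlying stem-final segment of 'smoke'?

The stem for 'smoke' ends in [b] in [ŋomeb] but [v] in [ŋomevo].
The stem 'water' ([meʒɛb], [meʒɛbo]) shows [b] unchanged in both environments, so [b] cannot be basic with [v] derived before the PL suffix.
Therefore /v/ is basic and [b] is derived by word-final hardening (voiced fricatives become stops word-finally).

/v/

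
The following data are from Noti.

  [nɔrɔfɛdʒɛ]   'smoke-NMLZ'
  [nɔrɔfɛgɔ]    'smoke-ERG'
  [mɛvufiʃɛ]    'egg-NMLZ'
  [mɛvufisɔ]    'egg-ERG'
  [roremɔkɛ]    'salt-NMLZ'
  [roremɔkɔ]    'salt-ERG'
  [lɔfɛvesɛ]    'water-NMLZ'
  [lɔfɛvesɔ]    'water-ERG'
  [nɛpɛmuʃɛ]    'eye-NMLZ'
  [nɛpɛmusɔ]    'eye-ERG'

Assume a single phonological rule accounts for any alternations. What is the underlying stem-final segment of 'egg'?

/ʃ/

In [mɛvufiʃɛ] and [mɛvufisɔ] the final segment of 'egg' alternates: [ʃ] ~ [s].
But 'water' keeps [s] in both environments ([lɔfɛvesɛ], [lɔfɛvesɔ]), so there is no rule changing /s/ to [ʃ] before the NMLZ suffix.
The underlying segment must be /ʃ/; palato-alveolar /dʒ/ and /ʃ/ become [g] and [s] when no front vowel follows, yielding [s] there.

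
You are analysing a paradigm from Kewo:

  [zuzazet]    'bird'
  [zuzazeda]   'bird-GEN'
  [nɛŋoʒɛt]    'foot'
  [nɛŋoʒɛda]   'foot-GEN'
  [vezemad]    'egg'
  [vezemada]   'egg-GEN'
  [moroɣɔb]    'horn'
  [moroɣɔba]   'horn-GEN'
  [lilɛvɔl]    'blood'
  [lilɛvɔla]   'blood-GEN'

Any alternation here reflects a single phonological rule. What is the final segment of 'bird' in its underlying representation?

'bird' shows [t] ~ [d] at the end of the stem ([zuzazet] vs [zuzazeda]).
But 'egg' keeps [d] in both environments ([vezemad], [vezemada]), so there is no rule changing /d/ to [t] in isolation.
The underlying segment must be /t/; voiceless stops become voiced between vowels, yielding [d] there.

/t/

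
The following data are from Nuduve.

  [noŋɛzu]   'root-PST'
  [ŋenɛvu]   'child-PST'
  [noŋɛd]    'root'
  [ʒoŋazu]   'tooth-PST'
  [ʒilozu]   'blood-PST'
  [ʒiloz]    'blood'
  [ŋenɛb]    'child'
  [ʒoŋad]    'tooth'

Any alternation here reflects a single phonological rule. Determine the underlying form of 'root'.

The stem for 'root' ends in [d] in [noŋɛd] but [z] in [noŋɛzu].
Compare 'blood', with invariant [z] in [ʒiloz] and [ʒilozu]: an analysis with underlying /z/ and a rule producing [d] in isolation would wrongly predict alternation here too.
The underlying segment must be /d/; voiced stops become fricatives between vowels, yielding [z] there.
The underlying form of 'root' is therefore /noŋɛd/.

/noŋɛd/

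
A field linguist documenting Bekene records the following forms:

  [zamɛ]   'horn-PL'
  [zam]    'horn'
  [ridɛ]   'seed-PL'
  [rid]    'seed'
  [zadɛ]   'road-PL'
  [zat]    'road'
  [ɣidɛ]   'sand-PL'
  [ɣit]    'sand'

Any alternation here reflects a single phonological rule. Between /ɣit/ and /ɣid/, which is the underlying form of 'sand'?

/ɣit/

The root 'sand' surfaces as [ɣidɛ] and [ɣit], with a stem-final [d] ~ [t] alternation.
But 'seed' keeps [d] in both environments ([ridɛ], [rid]), so there is no rule changing /d/ to [t] in isolation.
The alternation reflects intervocalic voicing: voiceless stops become voiced between vowels. /t/ is underlying.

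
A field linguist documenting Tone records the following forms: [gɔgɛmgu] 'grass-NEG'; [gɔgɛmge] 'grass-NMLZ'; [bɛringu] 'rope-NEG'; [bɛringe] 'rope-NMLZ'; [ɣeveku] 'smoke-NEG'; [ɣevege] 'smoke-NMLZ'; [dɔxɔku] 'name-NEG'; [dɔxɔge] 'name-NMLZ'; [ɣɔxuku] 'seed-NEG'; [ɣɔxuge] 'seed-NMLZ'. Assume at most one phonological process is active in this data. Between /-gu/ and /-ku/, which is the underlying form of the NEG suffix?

The NEG morpheme has two allomorphs, [-gu] and [-ku].
The NMLZ suffix, which begins with [g], is invariant after every stem; so [g] is not altered by any rule here.
So the underlying form is /-ku/, and voiceless stops become voiced after a nasal.

/-ku/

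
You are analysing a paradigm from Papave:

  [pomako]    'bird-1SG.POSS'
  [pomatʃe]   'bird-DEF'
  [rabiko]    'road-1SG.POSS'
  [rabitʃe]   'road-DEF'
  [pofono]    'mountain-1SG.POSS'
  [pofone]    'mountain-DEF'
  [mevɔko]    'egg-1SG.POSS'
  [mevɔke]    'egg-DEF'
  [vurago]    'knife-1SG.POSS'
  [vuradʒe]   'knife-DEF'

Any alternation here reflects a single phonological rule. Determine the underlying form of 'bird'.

/pomatʃ/

The stem for 'bird' ends in [k] in [pomako] but [tʃ] in [pomatʃe].
The stem 'egg' ([mevɔko], [mevɔke]) shows [k] unchanged in both environments, so [k] cannot be basic with [tʃ] derived before the DEF suffix.
The alternation reflects depalatalization: palato-alveolar /tʃ/ and /dʒ/ become [k] and [g] when no front vowel follows. /tʃ/ is underlying.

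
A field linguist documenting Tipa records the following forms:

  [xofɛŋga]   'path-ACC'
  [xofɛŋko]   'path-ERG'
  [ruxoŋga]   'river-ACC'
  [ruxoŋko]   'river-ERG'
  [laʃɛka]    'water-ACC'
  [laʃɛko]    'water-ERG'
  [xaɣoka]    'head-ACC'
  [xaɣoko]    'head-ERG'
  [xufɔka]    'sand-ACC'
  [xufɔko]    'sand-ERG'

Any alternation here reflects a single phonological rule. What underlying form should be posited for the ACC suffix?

The ACC suffix surfaces as [-ga] and [-ka], depending on the final segment of the stem.
The ERG suffix, which begins with [k], is invariant after every stem; so [k] is not altered by any rule here.
The ACC suffix is therefore /-ga/ underlyingly, with post-vocalic devoicing: voiced stops become voiceless after a vowel.

/-ga/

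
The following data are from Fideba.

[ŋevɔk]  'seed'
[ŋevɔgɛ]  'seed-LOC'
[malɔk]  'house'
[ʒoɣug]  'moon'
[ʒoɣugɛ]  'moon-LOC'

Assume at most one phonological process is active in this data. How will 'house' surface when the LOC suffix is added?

[malɔgɛ]

'seed' shows [k] ~ [g] at the end of the stem ([ŋevɔk] vs [ŋevɔgɛ]).
The stem 'moon' ([ʒoɣug], [ʒoɣugɛ]) shows [g] unchanged in both environments, so [g] cannot be basic with [k] derived in isolation.
The underlying segment must be /k/; voiceless stops become voiced between vowels, yielding [g] there.
From [malɔk] the stem 'house' is /malɔk/; between vowels this yields [malɔgɛ].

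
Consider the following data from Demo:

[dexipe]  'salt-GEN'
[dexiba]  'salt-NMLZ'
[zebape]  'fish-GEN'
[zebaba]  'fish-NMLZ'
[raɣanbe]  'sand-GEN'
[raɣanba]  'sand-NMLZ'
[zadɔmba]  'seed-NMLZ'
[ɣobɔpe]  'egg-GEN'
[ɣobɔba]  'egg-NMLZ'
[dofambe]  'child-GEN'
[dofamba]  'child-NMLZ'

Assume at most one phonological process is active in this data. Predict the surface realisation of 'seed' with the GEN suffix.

The GEN morpheme has two allomorphs, [-be] and [-pe].
The NMLZ suffix, which begins with [b], is invariant after every stem; so [b] is not altered by any rule here.
The GEN suffix is therefore /-pe/ underlyingly, with post-nasal voicing: voiceless stops become voiced after a nasal.
After 'seed', which ends in a nasal, the suffix surfaces as [-be], giving [zadɔmbe].

[zadɔmbe]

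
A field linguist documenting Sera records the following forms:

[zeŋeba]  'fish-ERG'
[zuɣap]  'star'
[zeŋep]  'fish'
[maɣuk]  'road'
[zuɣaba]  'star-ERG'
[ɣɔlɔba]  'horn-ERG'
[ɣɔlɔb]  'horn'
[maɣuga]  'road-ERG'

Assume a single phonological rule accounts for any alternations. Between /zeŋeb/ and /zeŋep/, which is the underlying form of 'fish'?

The root 'fish' surfaces as [zeŋeba] and [zeŋep], with a stem-final [b] ~ [p] alternation.
But 'horn' keeps [b] in both environments ([ɣɔlɔba], [ɣɔlɔb]), so there is no rule changing /b/ to [p] in isolation.
The alternation reflects intervocalic voicing: voiceless stops become voiced between vowels. /p/ is underlying.

/zeŋep/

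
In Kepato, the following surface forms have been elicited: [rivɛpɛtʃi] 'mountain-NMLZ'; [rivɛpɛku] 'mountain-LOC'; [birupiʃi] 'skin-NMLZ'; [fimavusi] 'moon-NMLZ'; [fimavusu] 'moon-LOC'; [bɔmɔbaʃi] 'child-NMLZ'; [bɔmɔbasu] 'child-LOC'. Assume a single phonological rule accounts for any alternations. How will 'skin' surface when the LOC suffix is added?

In [bɔmɔbaʃi] and [bɔmɔbasu] the final segment of 'child' alternates: [ʃ] ~ [s].
If /s/ were underlying and a rule turned it into [ʃ] before the NMLZ suffix, 'moon' would also alternate; but it has [s] in both [fimavusi] and [fimavusu].
The alternation reflects depalatalization: palato-alveolar /tʃ/ and /ʃ/ become [k] and [s] when no front vowel follows. /ʃ/ is underlying.
The one attested form of 'skin', [birupiʃi], shows underlying /birupiʃ/. Applying the same rule when no front vowel follows gives [birupisu].

[birupisu]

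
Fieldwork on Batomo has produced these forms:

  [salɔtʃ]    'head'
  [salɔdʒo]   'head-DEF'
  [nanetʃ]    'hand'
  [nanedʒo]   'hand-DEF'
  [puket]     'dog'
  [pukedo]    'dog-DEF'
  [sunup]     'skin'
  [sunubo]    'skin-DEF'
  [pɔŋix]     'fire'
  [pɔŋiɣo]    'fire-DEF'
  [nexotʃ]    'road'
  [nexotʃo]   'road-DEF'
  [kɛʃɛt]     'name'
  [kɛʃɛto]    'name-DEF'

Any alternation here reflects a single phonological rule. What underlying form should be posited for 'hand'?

The stem for 'hand' ends in [tʃ] in [nanetʃ] but [dʒ] in [nanedʒo].
The stem 'road' ([nexotʃ], [nexotʃo]) shows [tʃ] unchanged in both environments, so [tʃ] cannot be basic with [dʒ] derived before the DEF suffix.
Therefore /dʒ/ is basic and [tʃ] is derived by word-final obstruent devoicing (voiced obstruents become voiceless word-finally).
The underlying form of 'hand' is therefore /nanedʒ/.

/nanedʒ/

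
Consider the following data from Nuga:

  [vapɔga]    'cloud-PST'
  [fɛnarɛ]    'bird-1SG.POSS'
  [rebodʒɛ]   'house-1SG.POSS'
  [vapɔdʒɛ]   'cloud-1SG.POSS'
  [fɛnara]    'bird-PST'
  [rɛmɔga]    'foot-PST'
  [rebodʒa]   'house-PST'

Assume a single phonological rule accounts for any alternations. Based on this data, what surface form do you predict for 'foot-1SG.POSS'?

[rɛmɔdʒɛ]

The root 'cloud' surfaces as [vapɔga] and [vapɔdʒɛ], with a stem-final [g] ~ [dʒ] alternation.
If /dʒ/ were underlying and a rule turned it into [g] before the PST suffix, 'house' would also alternate; but it has [dʒ] in both [rebodʒa] and [rebodʒɛ].
Therefore /g/ is basic and [dʒ] is derived by palatalization before a front vowel (/g/ becomes palato-alveolar [dʒ] before a front vowel).
From [rɛmɔga] the stem 'foot' is /rɛmɔg/; before a front vowel this yields [rɛmɔdʒɛ].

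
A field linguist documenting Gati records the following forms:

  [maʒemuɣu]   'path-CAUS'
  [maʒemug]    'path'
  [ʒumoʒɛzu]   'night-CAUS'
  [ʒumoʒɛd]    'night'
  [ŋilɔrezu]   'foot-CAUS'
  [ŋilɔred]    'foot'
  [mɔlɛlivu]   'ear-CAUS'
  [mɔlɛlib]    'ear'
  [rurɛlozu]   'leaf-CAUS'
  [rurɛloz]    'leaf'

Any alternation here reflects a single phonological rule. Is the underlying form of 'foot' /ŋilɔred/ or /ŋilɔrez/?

In [ŋilɔrezu] and [ŋilɔred] the final segment of 'foot' alternates: [z] ~ [d].
Compare 'leaf', with invariant [z] in [rurɛlozu] and [rurɛloz]: an analysis with underlying /z/ and a rule producing [d] in isolation would wrongly predict alternation here too.
So /d/ is underlying, and a rule of intervocalic spirantization — voiced stops become fricatives between vowels — gives [z].

/ŋilɔred/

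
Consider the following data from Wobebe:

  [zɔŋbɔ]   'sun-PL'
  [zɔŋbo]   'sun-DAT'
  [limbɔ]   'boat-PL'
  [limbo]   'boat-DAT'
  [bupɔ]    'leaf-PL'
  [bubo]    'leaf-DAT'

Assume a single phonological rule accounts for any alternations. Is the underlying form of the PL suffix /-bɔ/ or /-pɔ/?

/-pɔ/

The PL morpheme has two allomorphs, [-bɔ] and [-pɔ].
The DAT suffix, which begins with [b], is invariant after every stem; so [b] is not altered by any rule here.
So the underlying form is /-pɔ/, and voiceless stops become voiced after a nasal.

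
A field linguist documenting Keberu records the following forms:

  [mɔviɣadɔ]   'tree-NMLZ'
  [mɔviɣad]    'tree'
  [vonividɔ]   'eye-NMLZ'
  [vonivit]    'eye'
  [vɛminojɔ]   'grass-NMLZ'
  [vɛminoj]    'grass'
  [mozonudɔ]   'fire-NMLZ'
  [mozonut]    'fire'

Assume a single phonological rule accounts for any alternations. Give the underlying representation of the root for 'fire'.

/mozonut/

In [mozonudɔ] and [mozonut] the final segment of 'fire' alternates: [d] ~ [t].
Compare 'tree', with invariant [d] in [mɔviɣadɔ] and [mɔviɣad]: an analysis with underlying /d/ and a rule producing [t] in isolation would wrongly predict alternation here too.
The underlying segment must be /t/; voiceless stops become voiced between vowels, yielding [d] there.
So 'fire' = /mozonut/.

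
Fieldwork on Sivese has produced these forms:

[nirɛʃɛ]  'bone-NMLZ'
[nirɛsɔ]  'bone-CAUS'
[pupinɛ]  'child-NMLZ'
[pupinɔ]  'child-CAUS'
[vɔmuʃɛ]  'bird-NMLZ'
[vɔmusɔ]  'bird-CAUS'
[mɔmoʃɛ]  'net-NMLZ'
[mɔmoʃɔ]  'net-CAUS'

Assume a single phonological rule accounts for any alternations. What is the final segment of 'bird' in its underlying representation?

/s/

'bird' shows [ʃ] ~ [s] at the end of the stem ([vɔmuʃɛ] vs [vɔmusɔ]).
If /ʃ/ were underlying and a rule turned it into [s] before the CAUS suffix, 'net' would also alternate; but it has [ʃ] in both [mɔmoʃɛ] and [mɔmoʃɔ].
Therefore /s/ is basic and [ʃ] is derived by palatalization before a front vowel (/s/ becomes palato-alveolar [ʃ] before a front vowel).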